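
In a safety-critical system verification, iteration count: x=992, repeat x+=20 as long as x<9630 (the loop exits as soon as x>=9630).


Step 1: x goes from 992 toward 9630 by 20; the body runs while x<9630, so iterations = ceil((bound-start)/step)
Step 2: Distance=8638
Step 3: ceil(8638/20)=432

432


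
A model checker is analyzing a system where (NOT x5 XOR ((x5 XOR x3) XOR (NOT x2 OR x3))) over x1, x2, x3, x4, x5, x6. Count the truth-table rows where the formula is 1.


Formula: (NOT x5 XOR ((x5 XOR x3) XOR (NOT x2 OR x3))) over 6 vars (64 rows)
Evaluate each row (x1, x2, x3, x4, x5, x6 as bits, MSB first):
  row 0 [000000]: (NOT 0 XOR ((0 XOR 0) XOR (NOT 0 OR 0))) -> 0
  row 1 [000001]: (NOT 0 XOR ((0 XOR 0) XOR (NOT 0 OR 0))) -> 0
  row 2 [000010]: (NOT 1 XOR ((1 XOR 0) XOR (NOT 0 OR 0))) -> 0
  row 3 [000011]: (NOT 1 XOR ((1 XOR 0) XOR (NOT 0 OR 0))) -> 0
  row 4 [000100]: (NOT 0 XOR ((0 XOR 0) XOR (NOT 0 OR 0))) -> 0
  (every remaining row is evaluated the same way; all 64 results are listed next)
Full result column, 8 rows per line (x1,x2,x3 fixed per line; x4,x5,x6 runs 000..111 left to right):
  rows 0-7 [x1,x2,x3=000]: 00000000  (ones: 0)
  rows 8-15 [x1,x2,x3=001]: 11111111  (ones: 8)
  rows 16-23 [x1,x2,x3=010]: 11111111  (ones: 8)
  rows 24-31 [x1,x2,x3=011]: 11111111  (ones: 8)
  rows 32-39 [x1,x2,x3=100]: 00000000  (ones: 0)
  rows 40-47 [x1,x2,x3=101]: 11111111  (ones: 8)
  rows 48-55 [x1,x2,x3=110]: 11111111  (ones: 8)
  rows 56-63 [x1,x2,x3=111]: 11111111  (ones: 8)
Count of 1-rows = 0+8+8+8+0+8+8+8 = 48

48


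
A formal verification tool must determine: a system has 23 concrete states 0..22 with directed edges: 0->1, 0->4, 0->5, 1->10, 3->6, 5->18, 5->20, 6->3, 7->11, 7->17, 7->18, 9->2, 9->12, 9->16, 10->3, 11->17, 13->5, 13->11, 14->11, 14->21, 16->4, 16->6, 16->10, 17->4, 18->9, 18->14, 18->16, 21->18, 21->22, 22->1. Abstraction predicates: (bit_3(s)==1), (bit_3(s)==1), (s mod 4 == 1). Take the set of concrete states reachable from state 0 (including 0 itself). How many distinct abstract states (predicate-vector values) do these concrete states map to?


BFS from 0:
Concrete reachable: {0, 1, 2, 3, 4, 5, 6, 9, 10, 11, 12, 14, 16, 17, 18, 20, 21, 22}
Abstract via predicates (bit_3(s)==1), (bit_3(s)==1), (s mod 4 == 1):
  (0,0,0) <- {0, 2, 3, 4, 6, 16, 18, 20, 22}
  (0,0,1) <- {1, 5, 17, 21}
  (1,1,0) <- {10, 11, 12, 14}
  (1,1,1) <- {9}
Distinct abstract states = 4

4


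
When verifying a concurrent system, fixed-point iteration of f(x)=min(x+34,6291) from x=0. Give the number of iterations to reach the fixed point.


Step 1: x=0, cap=6291, increment=34
Step 2: x grows by 34 each step until capped at 6291; fixed point is x=6291
Step 3: iterations = ceil(6291/34) = 186

186


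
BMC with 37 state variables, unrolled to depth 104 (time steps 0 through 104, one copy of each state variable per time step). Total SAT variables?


BMC unrolls to depth k, creating one copy of each state var for steps 0..k.
Step count = 104 + 1 = 105 (steps 0 through 104)
Vars per step = 37
Total = 37 * 105 = 3885

3885


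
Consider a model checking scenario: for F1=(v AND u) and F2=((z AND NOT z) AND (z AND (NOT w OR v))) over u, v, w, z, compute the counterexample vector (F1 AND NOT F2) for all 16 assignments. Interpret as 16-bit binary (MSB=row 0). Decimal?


F1 = (v AND u)
F2 = ((z AND NOT z) AND (z AND (NOT w OR v)))
Counterexample to F1=>F2 is where F1=1 and F2=0.
Evaluate each row (bits = u,v,w,z, MSB first):
  row 0 [0000]: F1=0 F2=0 -> F1&~F2 -> 0
  row 1 [0001]: F1=0 F2=0 -> F1&~F2 -> 0
  row 2 [0010]: F1=0 F2=0 -> F1&~F2 -> 0
  row 3 [0011]: F1=0 F2=0 -> F1&~F2 -> 0
  row 4 [0100]: F1=0 F2=0 -> F1&~F2 -> 0
  row 5 [0101]: F1=0 F2=0 -> F1&~F2 -> 0
  row 6 [0110]: F1=0 F2=0 -> F1&~F2 -> 0
  row 7 [0111]: F1=0 F2=0 -> F1&~F2 -> 0
  row 8 [1000]: F1=0 F2=0 -> F1&~F2 -> 0
  row 9 [1001]: F1=0 F2=0 -> F1&~F2 -> 0
  row 10 [1010]: F1=0 F2=0 -> F1&~F2 -> 0
  row 11 [1011]: F1=0 F2=0 -> F1&~F2 -> 0
  row 12 [1100]: F1=1 F2=0 -> F1&~F2 -> 1
  row 13 [1101]: F1=1 F2=0 -> F1&~F2 -> 1
  row 14 [1110]: F1=1 F2=0 -> F1&~F2 -> 1
  row 15 [1111]: F1=1 F2=0 -> F1&~F2 -> 1
Full result column, 4 rows per line (u,v fixed per line; w,z runs 00..11 left to right):
  rows 0-3 [u,v=00]: 0000  = hex 0
  rows 4-7 [u,v=01]: 0000  = hex 0
  rows 8-11 [u,v=10]: 0000  = hex 0
  rows 12-15 [u,v=11]: 1111  = hex F
Counterexample vector (row 0 .. row 15) = 0000000000001111
Output column grouped in 4s = 0000 0000 0000 1111 = 0x000F
Convert to decimal digit by digit (value = value*16 + digit):
  0 -> 0
  0*16 + 0 = 0
  0*16 + 0 = 0
  0*16 + 15 (F) = 15
Decimal = 15

15


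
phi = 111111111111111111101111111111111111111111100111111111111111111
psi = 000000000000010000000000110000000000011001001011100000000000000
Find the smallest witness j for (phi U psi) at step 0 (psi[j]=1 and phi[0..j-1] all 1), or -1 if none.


(phi U psi) at 0: need smallest j with psi[j]=1 and phi[i]=1 for all i in [0,j).
Scan from step 0:
  step 0: phi=1, psi=0 -> continue
  step 1: phi=1, psi=0 -> continue
  step 2: phi=1, psi=0 -> continue
  step 3: phi=1, psi=0 -> continue
  step 13: psi=1 and phi held for [0,13) -> witness found
Witness step = 13

13


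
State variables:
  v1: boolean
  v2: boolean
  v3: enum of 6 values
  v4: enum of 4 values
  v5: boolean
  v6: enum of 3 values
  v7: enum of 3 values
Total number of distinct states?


State space = product of domain sizes of all variables.
Domain sizes:
  v1 (boolean): 2
  v2 (boolean): 2
  v3 (enum of 6 values): 6
  v4 (enum of 4 values): 4
  v5 (boolean): 2
  v6 (enum of 3 values): 3
  v7 (enum of 3 values): 3
Product = 2 * 2 * 6 * 4 * 2 * 3 * 3 = 1728

1728


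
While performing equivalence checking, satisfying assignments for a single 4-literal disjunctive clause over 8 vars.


Step 1: Total=2^8=256
Step 2: Unsat when all 4 false: 2^4=16
Step 3: Sat=256-16=240

240


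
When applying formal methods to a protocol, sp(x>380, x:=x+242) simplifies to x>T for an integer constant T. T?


Formula: sp(P, x:=E) = exists old_x. (x = E[old_x/x]) AND P[old_x/x] (old_x is the value of x before the assignment; eliminate old_x by solving x = E[old_x/x] for old_x)
Step 1: Precondition P: x>380, i.e. old_x > 380
Step 2: Assignment gives x = old_x + 242, so old_x = x - 242
Step 3: Substitute into P: x - 242 > 380
Step 4: Simplify: x > 380+242 = 622

622


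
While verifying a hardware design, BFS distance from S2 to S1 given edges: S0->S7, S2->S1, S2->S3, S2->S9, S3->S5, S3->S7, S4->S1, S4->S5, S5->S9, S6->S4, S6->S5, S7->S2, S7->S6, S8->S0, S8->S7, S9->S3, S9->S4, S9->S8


BFS layer-by-layer from S2:
  dist 0: {S2}
  dist 1: {S1, S3, S9}
  -> S1 reached at distance 1
Shortest path length = 1

1


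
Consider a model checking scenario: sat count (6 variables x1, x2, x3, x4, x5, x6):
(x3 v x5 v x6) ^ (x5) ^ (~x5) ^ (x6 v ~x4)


CNF with 4 clauses over 6 vars (64 assignments).
An assignment satisfies CNF iff every clause has >=1 true literal.
Check each row (bits = x1,x2,x3,x4,x5,x6; clause T/F shown):
  row 0 [000000]: clauses=FFTT -> 0
  row 1 [000001]: clauses=TFTT -> 0
  row 2 [000010]: clauses=TTFT -> 0
  row 3 [000011]: clauses=TTFT -> 0
  row 4 [000100]: clauses=FFTF -> 0
  (every remaining row is evaluated the same way; all 64 results are listed next)
Full result column, 8 rows per line (x1,x2,x3 fixed per line; x4,x5,x6 runs 000..111 left to right):
  rows 0-7 [x1,x2,x3=000]: 00000000  (ones: 0)
  rows 8-15 [x1,x2,x3=001]: 00000000  (ones: 0)
  rows 16-23 [x1,x2,x3=010]: 00000000  (ones: 0)
  rows 24-31 [x1,x2,x3=011]: 00000000  (ones: 0)
  rows 32-39 [x1,x2,x3=100]: 00000000  (ones: 0)
  rows 40-47 [x1,x2,x3=101]: 00000000  (ones: 0)
  rows 48-55 [x1,x2,x3=110]: 00000000  (ones: 0)
  rows 56-63 [x1,x2,x3=111]: 00000000  (ones: 0)
Satisfying assignments = 0+0+0+0+0+0+0+0 = 0

0


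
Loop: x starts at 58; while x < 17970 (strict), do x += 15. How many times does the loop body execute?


Step 1: x goes from 58 toward 17970 by 15; the body runs while x<17970, so iterations = ceil((bound-start)/step)
Step 2: Distance=17912
Step 3: ceil(17912/15)=1195

1195


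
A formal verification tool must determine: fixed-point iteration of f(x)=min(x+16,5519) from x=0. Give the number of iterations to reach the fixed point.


Step 1: x=0, cap=5519, increment=16
Step 2: x grows by 16 each step until capped at 5519; fixed point is x=5519
Step 3: iterations = ceil(5519/16) = 345

345


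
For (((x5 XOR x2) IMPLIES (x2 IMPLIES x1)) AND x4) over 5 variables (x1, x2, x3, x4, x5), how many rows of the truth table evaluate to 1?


Formula: (((x5 XOR x2) IMPLIES (x2 IMPLIES x1)) AND x4) over 5 vars (32 rows)
Evaluate each row (x1, x2, x3, x4, x5 as bits, MSB first):
  row 0 [00000]: (((0 XOR 0) IMPLIES (0 IMPLIES 0)) AND 0) -> 0
  row 1 [00001]: (((1 XOR 0) IMPLIES (0 IMPLIES 0)) AND 0) -> 0
  row 2 [00010]: (((0 XOR 0) IMPLIES (0 IMPLIES 0)) AND 1) -> 1
  row 3 [00011]: (((1 XOR 0) IMPLIES (0 IMPLIES 0)) AND 1) -> 1
  row 4 [00100]: (((0 XOR 0) IMPLIES (0 IMPLIES 0)) AND 0) -> 0
  row 5 [00101]: (((1 XOR 0) IMPLIES (0 IMPLIES 0)) AND 0) -> 0
  row 6 [00110]: (((0 XOR 0) IMPLIES (0 IMPLIES 0)) AND 1) -> 1
  row 7 [00111]: (((1 XOR 0) IMPLIES (0 IMPLIES 0)) AND 1) -> 1
  row 8 [01000]: (((0 XOR 1) IMPLIES (1 IMPLIES 0)) AND 0) -> 0
  row 9 [01001]: (((1 XOR 1) IMPLIES (1 IMPLIES 0)) AND 0) -> 0
  row 10 [01010]: (((0 XOR 1) IMPLIES (1 IMPLIES 0)) AND 1) -> 0
  row 11 [01011]: (((1 XOR 1) IMPLIES (1 IMPLIES 0)) AND 1) -> 1
  row 12 [01100]: (((0 XOR 1) IMPLIES (1 IMPLIES 0)) AND 0) -> 0
  row 13 [01101]: (((1 XOR 1) IMPLIES (1 IMPLIES 0)) AND 0) -> 0
  row 14 [01110]: (((0 XOR 1) IMPLIES (1 IMPLIES 0)) AND 1) -> 0
  row 15 [01111]: (((1 XOR 1) IMPLIES (1 IMPLIES 0)) AND 1) -> 1
  row 16 [10000]: (((0 XOR 0) IMPLIES (0 IMPLIES 1)) AND 0) -> 0
  row 17 [10001]: (((1 XOR 0) IMPLIES (0 IMPLIES 1)) AND 0) -> 0
  row 18 [10010]: (((0 XOR 0) IMPLIES (0 IMPLIES 1)) AND 1) -> 1
  row 19 [10011]: (((1 XOR 0) IMPLIES (0 IMPLIES 1)) AND 1) -> 1
  row 20 [10100]: (((0 XOR 0) IMPLIES (0 IMPLIES 1)) AND 0) -> 0
  row 21 [10101]: (((1 XOR 0) IMPLIES (0 IMPLIES 1)) AND 0) -> 0
  row 22 [10110]: (((0 XOR 0) IMPLIES (0 IMPLIES 1)) AND 1) -> 1
  row 23 [10111]: (((1 XOR 0) IMPLIES (0 IMPLIES 1)) AND 1) -> 1
  row 24 [11000]: (((0 XOR 1) IMPLIES (1 IMPLIES 1)) AND 0) -> 0
  row 25 [11001]: (((1 XOR 1) IMPLIES (1 IMPLIES 1)) AND 0) -> 0
  row 26 [11010]: (((0 XOR 1) IMPLIES (1 IMPLIES 1)) AND 1) -> 1
  row 27 [11011]: (((1 XOR 1) IMPLIES (1 IMPLIES 1)) AND 1) -> 1
  row 28 [11100]: (((0 XOR 1) IMPLIES (1 IMPLIES 1)) AND 0) -> 0
  row 29 [11101]: (((1 XOR 1) IMPLIES (1 IMPLIES 1)) AND 0) -> 0
  row 30 [11110]: (((0 XOR 1) IMPLIES (1 IMPLIES 1)) AND 1) -> 1
  row 31 [11111]: (((1 XOR 1) IMPLIES (1 IMPLIES 1)) AND 1) -> 1
Full result column, 8 rows per line (x1,x2 fixed per line; x3,x4,x5 runs 000..111 left to right):
  rows 0-7 [x1,x2=00]: 00110011  (ones: 4)
  rows 8-15 [x1,x2=01]: 00010001  (ones: 2)
  rows 16-23 [x1,x2=10]: 00110011  (ones: 4)
  rows 24-31 [x1,x2=11]: 00110011  (ones: 4)
Count of 1-rows = 4+2+4+4 = 14

14


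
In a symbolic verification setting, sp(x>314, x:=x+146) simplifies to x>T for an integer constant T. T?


Formula: sp(P, x:=E) = exists old_x. (x = E[old_x/x]) AND P[old_x/x] (old_x is the value of x before the assignment; eliminate old_x by solving x = E[old_x/x] for old_x)
Step 1: Precondition P: x>314, i.e. old_x > 314
Step 2: Assignment gives x = old_x + 146, so old_x = x - 146
Step 3: Substitute into P: x - 146 > 314
Step 4: Simplify: x > 314+146 = 460

460


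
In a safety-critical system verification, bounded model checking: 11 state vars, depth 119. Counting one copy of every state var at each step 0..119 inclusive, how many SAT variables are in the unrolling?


BMC unrolls to depth k, creating one copy of each state var for steps 0..k.
Step count = 119 + 1 = 120 (steps 0 through 119)
Vars per step = 11
Total = 11 * 120 = 1320

1320


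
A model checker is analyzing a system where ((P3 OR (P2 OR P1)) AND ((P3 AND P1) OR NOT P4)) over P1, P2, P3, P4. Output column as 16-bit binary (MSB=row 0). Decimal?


Formula: ((P3 OR (P2 OR P1)) AND ((P3 AND P1) OR NOT P4)) over P1, P2, P3, P4 (16 rows)
Evaluate each row (bits = P1,P2,P3,P4, MSB first):
  row 0 [0000]: ((0 OR (0 OR 0)) AND ((0 AND 0) OR NOT 0)) -> 0
  row 1 [0001]: ((0 OR (0 OR 0)) AND ((0 AND 0) OR NOT 1)) -> 0
  row 2 [0010]: ((1 OR (0 OR 0)) AND ((1 AND 0) OR NOT 0)) -> 1
  row 3 [0011]: ((1 OR (0 OR 0)) AND ((1 AND 0) OR NOT 1)) -> 0
  row 4 [0100]: ((0 OR (1 OR 0)) AND ((0 AND 0) OR NOT 0)) -> 1
  row 5 [0101]: ((0 OR (1 OR 0)) AND ((0 AND 0) OR NOT 1)) -> 0
  row 6 [0110]: ((1 OR (1 OR 0)) AND ((1 AND 0) OR NOT 0)) -> 1
  row 7 [0111]: ((1 OR (1 OR 0)) AND ((1 AND 0) OR NOT 1)) -> 0
  row 8 [1000]: ((0 OR (0 OR 1)) AND ((0 AND 1) OR NOT 0)) -> 1
  row 9 [1001]: ((0 OR (0 OR 1)) AND ((0 AND 1) OR NOT 1)) -> 0
  row 10 [1010]: ((1 OR (0 OR 1)) AND ((1 AND 1) OR NOT 0)) -> 1
  row 11 [1011]: ((1 OR (0 OR 1)) AND ((1 AND 1) OR NOT 1)) -> 1
  row 12 [1100]: ((0 OR (1 OR 1)) AND ((0 AND 1) OR NOT 0)) -> 1
  row 13 [1101]: ((0 OR (1 OR 1)) AND ((0 AND 1) OR NOT 1)) -> 0
  row 14 [1110]: ((1 OR (1 OR 1)) AND ((1 AND 1) OR NOT 0)) -> 1
  row 15 [1111]: ((1 OR (1 OR 1)) AND ((1 AND 1) OR NOT 1)) -> 1
Full result column, 4 rows per line (P1,P2 fixed per line; P3,P4 runs 00..11 left to right):
  rows 0-3 [P1,P2=00]: 0010  = hex 2
  rows 4-7 [P1,P2=01]: 1010  = hex A
  rows 8-11 [P1,P2=10]: 1011  = hex B
  rows 12-15 [P1,P2=11]: 1011  = hex B
Output column (row 0 .. row 15) = 0010101010111011
Output column grouped in 4s = 0010 1010 1011 1011 = 0x2ABB
Convert to decimal digit by digit (value = value*16 + digit):
  2 -> 2
  2*16 + 10 (A) = 42
  42*16 + 11 (B) = 683
  683*16 + 11 (B) = 10939
Decimal = 10939

10939


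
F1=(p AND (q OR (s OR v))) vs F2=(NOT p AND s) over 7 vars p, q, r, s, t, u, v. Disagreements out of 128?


F1 = (p AND (q OR (s OR v)))
F2 = (NOT p AND s)
Evaluate both on each of 128 rows (bits = p,q,r,s,t,u,v):
  row 0 [0000000]: F1=0 F2=0 -> 0
  row 1 [0000001]: F1=0 F2=0 -> 0
  row 2 [0000010]: F1=0 F2=0 -> 0
  row 3 [0000011]: F1=0 F2=0 -> 0
  row 4 [0000100]: F1=0 F2=0 -> 0
  (every remaining row is evaluated the same way; all 128 results are listed next)
Full result column, 8 rows per line (p,q,r,s fixed per line; t,u,v runs 000..111 left to right):
  rows 0-7 [p,q,r,s=0000]: 00000000  (ones: 0)
  rows 8-15 [p,q,r,s=0001]: 11111111  (ones: 8)
  rows 16-23 [p,q,r,s=0010]: 00000000  (ones: 0)
  rows 24-31 [p,q,r,s=0011]: 11111111  (ones: 8)
  rows 32-39 [p,q,r,s=0100]: 00000000  (ones: 0)
  rows 40-47 [p,q,r,s=0101]: 11111111  (ones: 8)
  rows 48-55 [p,q,r,s=0110]: 00000000  (ones: 0)
  rows 56-63 [p,q,r,s=0111]: 11111111  (ones: 8)
  rows 64-71 [p,q,r,s=1000]: 01010101  (ones: 4)
  rows 72-79 [p,q,r,s=1001]: 11111111  (ones: 8)
  rows 80-87 [p,q,r,s=1010]: 01010101  (ones: 4)
  rows 88-95 [p,q,r,s=1011]: 11111111  (ones: 8)
  rows 96-103 [p,q,r,s=1100]: 11111111  (ones: 8)
  rows 104-111 [p,q,r,s=1101]: 11111111  (ones: 8)
  rows 112-119 [p,q,r,s=1110]: 11111111  (ones: 8)
  rows 120-127 [p,q,r,s=1111]: 11111111  (ones: 8)
Disagreements = 0+8+0+8+0+8+0+8+4+8+4+8+8+8+8+8 = 88

88


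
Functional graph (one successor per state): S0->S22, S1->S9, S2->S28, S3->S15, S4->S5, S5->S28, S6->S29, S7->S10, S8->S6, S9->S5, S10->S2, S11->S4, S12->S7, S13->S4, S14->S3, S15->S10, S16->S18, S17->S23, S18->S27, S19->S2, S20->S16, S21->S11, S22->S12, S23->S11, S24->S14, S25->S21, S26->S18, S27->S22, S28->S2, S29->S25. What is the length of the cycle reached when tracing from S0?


Trace from S0 until a state repeats:
  S0 -> S22 -> S12 -> S7 -> S10 -> S2 -> S28 -> S2
S2 first seen at step 5, revisited at step 7.
Cycle length = 7 - 5 = 2

2


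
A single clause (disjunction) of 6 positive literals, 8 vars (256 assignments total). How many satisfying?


Step 1: Total=2^8=256
Step 2: Unsat when all 6 false: 2^2=4
Step 3: Sat=256-4=252

252


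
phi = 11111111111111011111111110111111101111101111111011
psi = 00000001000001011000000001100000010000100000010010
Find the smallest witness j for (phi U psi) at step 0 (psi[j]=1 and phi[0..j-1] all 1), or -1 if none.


(phi U psi) at 0: need smallest j with psi[j]=1 and phi[i]=1 for all i in [0,j).
Scan from step 0:
  step 0: phi=1, psi=0 -> continue
  step 1: phi=1, psi=0 -> continue
  step 2: phi=1, psi=0 -> continue
  step 3: phi=1, psi=0 -> continue
  step 7: psi=1 and phi held for [0,7) -> witness found
Witness step = 7

7


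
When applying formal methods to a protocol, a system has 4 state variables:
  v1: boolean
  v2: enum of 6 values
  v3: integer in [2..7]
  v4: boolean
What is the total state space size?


State space = product of domain sizes of all variables.
Domain sizes:
  v1 (boolean): 2
  v2 (enum of 6 values): 6
  v3 (integer in [2..7]): 6
  v4 (boolean): 2
Product = 2 * 6 * 6 * 2 = 144

144


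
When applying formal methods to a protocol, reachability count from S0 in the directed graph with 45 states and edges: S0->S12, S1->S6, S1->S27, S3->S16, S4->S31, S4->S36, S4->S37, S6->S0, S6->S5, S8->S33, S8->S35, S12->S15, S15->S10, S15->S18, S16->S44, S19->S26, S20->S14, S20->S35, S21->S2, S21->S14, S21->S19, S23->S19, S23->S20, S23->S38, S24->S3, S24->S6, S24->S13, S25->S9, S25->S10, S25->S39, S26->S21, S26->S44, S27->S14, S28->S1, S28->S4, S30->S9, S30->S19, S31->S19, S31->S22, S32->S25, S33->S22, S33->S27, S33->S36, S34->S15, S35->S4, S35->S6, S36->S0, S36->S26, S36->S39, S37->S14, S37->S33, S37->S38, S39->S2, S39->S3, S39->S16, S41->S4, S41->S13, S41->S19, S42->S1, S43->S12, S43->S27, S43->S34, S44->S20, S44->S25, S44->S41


BFS from S0:
  layer 0: {S0}
  layer 1: {S12}
  layer 2: {S15}
  layer 3: {S10, S18}
Reachable set: {S0, S10, S12, S15, S18}
Count = 5

5


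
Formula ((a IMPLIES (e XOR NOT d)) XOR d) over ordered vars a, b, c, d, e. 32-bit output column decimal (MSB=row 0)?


Formula: ((a IMPLIES (e XOR NOT d)) XOR d) over a, b, c, d, e (32 rows)
Evaluate each row (bits = a,b,c,d,e, MSB first):
  row 0 [00000]: ((0 IMPLIES (0 XOR NOT 0)) XOR 0) -> 1
  row 1 [00001]: ((0 IMPLIES (1 XOR NOT 0)) XOR 0) -> 1
  row 2 [00010]: ((0 IMPLIES (0 XOR NOT 1)) XOR 1) -> 0
  row 3 [00011]: ((0 IMPLIES (1 XOR NOT 1)) XOR 1) -> 0
  row 4 [00100]: ((0 IMPLIES (0 XOR NOT 0)) XOR 0) -> 1
  row 5 [00101]: ((0 IMPLIES (1 XOR NOT 0)) XOR 0) -> 1
  row 6 [00110]: ((0 IMPLIES (0 XOR NOT 1)) XOR 1) -> 0
  row 7 [00111]: ((0 IMPLIES (1 XOR NOT 1)) XOR 1) -> 0
  row 8 [01000]: ((0 IMPLIES (0 XOR NOT 0)) XOR 0) -> 1
  row 9 [01001]: ((0 IMPLIES (1 XOR NOT 0)) XOR 0) -> 1
  row 10 [01010]: ((0 IMPLIES (0 XOR NOT 1)) XOR 1) -> 0
  row 11 [01011]: ((0 IMPLIES (1 XOR NOT 1)) XOR 1) -> 0
  row 12 [01100]: ((0 IMPLIES (0 XOR NOT 0)) XOR 0) -> 1
  row 13 [01101]: ((0 IMPLIES (1 XOR NOT 0)) XOR 0) -> 1
  row 14 [01110]: ((0 IMPLIES (0 XOR NOT 1)) XOR 1) -> 0
  row 15 [01111]: ((0 IMPLIES (1 XOR NOT 1)) XOR 1) -> 0
  row 16 [10000]: ((1 IMPLIES (0 XOR NOT 0)) XOR 0) -> 1
  row 17 [10001]: ((1 IMPLIES (1 XOR NOT 0)) XOR 0) -> 0
  row 18 [10010]: ((1 IMPLIES (0 XOR NOT 1)) XOR 1) -> 1
  row 19 [10011]: ((1 IMPLIES (1 XOR NOT 1)) XOR 1) -> 0
  row 20 [10100]: ((1 IMPLIES (0 XOR NOT 0)) XOR 0) -> 1
  row 21 [10101]: ((1 IMPLIES (1 XOR NOT 0)) XOR 0) -> 0
  row 22 [10110]: ((1 IMPLIES (0 XOR NOT 1)) XOR 1) -> 1
  row 23 [10111]: ((1 IMPLIES (1 XOR NOT 1)) XOR 1) -> 0
  row 24 [11000]: ((1 IMPLIES (0 XOR NOT 0)) XOR 0) -> 1
  row 25 [11001]: ((1 IMPLIES (1 XOR NOT 0)) XOR 0) -> 0
  row 26 [11010]: ((1 IMPLIES (0 XOR NOT 1)) XOR 1) -> 1
  row 27 [11011]: ((1 IMPLIES (1 XOR NOT 1)) XOR 1) -> 0
  row 28 [11100]: ((1 IMPLIES (0 XOR NOT 0)) XOR 0) -> 1
  row 29 [11101]: ((1 IMPLIES (1 XOR NOT 0)) XOR 0) -> 0
  row 30 [11110]: ((1 IMPLIES (0 XOR NOT 1)) XOR 1) -> 1
  row 31 [11111]: ((1 IMPLIES (1 XOR NOT 1)) XOR 1) -> 0
Full result column, 4 rows per line (a,b,c fixed per line; d,e runs 00..11 left to right):
  rows 0-3 [a,b,c=000]: 1100  = hex C
  rows 4-7 [a,b,c=001]: 1100  = hex C
  rows 8-11 [a,b,c=010]: 1100  = hex C
  rows 12-15 [a,b,c=011]: 1100  = hex C
  rows 16-19 [a,b,c=100]: 1010  = hex A
  rows 20-23 [a,b,c=101]: 1010  = hex A
  rows 24-27 [a,b,c=110]: 1010  = hex A
  rows 28-31 [a,b,c=111]: 1010  = hex A
Output column (row 0 .. row 31) = 11001100110011001010101010101010
Output column grouped in 4s = 1100 1100 1100 1100 1010 1010 1010 1010 = 0xCCCCAAAA
Convert to decimal digit by digit (value = value*16 + digit):
  C -> 12
  12*16 + 12 (C) = 204
  204*16 + 12 (C) = 3276
  3276*16 + 12 (C) = 52428
  52428*16 + 10 (A) = 838858
  838858*16 + 10 (A) = 13421738
  13421738*16 + 10 (A) = 214747818
  214747818*16 + 10 (A) = 3435965098
Decimal = 3435965098

3435965098


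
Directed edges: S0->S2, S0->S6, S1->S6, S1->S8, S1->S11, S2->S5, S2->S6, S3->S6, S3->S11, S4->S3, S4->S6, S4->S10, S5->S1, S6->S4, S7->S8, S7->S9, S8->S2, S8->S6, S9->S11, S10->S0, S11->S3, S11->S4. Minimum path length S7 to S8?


BFS layer-by-layer from S7:
  dist 0: {S7}
  dist 1: {S8, S9}
  -> S8 reached at distance 1
Shortest path length = 1

1


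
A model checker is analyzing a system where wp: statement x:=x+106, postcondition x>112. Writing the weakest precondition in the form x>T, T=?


Formula: wp(x:=E, P) = P[E/x] (substitute E for x in postcondition)
Step 1: Postcondition: x>112
Step 2: Substitute x+106 for x: x+106>112
Step 3: Solve for x: x > 112-106 = 6

6


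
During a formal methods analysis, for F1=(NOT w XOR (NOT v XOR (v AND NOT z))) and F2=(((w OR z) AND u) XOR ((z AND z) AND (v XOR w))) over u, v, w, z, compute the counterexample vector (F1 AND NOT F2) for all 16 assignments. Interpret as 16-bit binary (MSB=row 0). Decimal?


F1 = (NOT w XOR (NOT v XOR (v AND NOT z)))
F2 = (((w OR z) AND u) XOR ((z AND z) AND (v XOR w)))
Counterexample to F1=>F2 is where F1=1 and F2=0.
Evaluate each row (bits = u,v,w,z, MSB first):
  row 0 [0000]: F1=0 F2=0 -> F1&~F2 -> 0
  row 1 [0001]: F1=0 F2=0 -> F1&~F2 -> 0
  row 2 [0010]: F1=1 F2=0 -> F1&~F2 -> 1
  row 3 [0011]: F1=1 F2=1 -> F1&~F2 -> 0
  row 4 [0100]: F1=0 F2=0 -> F1&~F2 -> 0
  row 5 [0101]: F1=1 F2=1 -> F1&~F2 -> 0
  row 6 [0110]: F1=1 F2=0 -> F1&~F2 -> 1
  row 7 [0111]: F1=0 F2=0 -> F1&~F2 -> 0
  row 8 [1000]: F1=0 F2=0 -> F1&~F2 -> 0
  row 9 [1001]: F1=0 F2=1 -> F1&~F2 -> 0
  row 10 [1010]: F1=1 F2=1 -> F1&~F2 -> 0
  row 11 [1011]: F1=1 F2=0 -> F1&~F2 -> 1
  row 12 [1100]: F1=0 F2=0 -> F1&~F2 -> 0
  row 13 [1101]: F1=1 F2=0 -> F1&~F2 -> 1
  row 14 [1110]: F1=1 F2=1 -> F1&~F2 -> 0
  row 15 [1111]: F1=0 F2=1 -> F1&~F2 -> 0
Full result column, 4 rows per line (u,v fixed per line; w,z runs 00..11 left to right):
  rows 0-3 [u,v=00]: 0010  = hex 2
  rows 4-7 [u,v=01]: 0010  = hex 2
  rows 8-11 [u,v=10]: 0001  = hex 1
  rows 12-15 [u,v=11]: 0100  = hex 4
Counterexample vector (row 0 .. row 15) = 0010001000010100
Output column grouped in 4s = 0010 0010 0001 0100 = 0x2214
Convert to decimal digit by digit (value = value*16 + digit):
  2 -> 2
  2*16 + 2 = 34
  34*16 + 1 = 545
  545*16 + 4 = 8724
Decimal = 8724

8724


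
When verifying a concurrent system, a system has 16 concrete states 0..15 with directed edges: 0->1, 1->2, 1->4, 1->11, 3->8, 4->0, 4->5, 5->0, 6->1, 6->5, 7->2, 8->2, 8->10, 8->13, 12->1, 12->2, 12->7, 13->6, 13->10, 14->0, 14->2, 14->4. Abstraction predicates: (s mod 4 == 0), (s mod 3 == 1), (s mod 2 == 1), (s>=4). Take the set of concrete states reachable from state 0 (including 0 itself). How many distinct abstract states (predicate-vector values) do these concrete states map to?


BFS from 0:
Concrete reachable: {0, 1, 2, 4, 5, 11}
Abstract via predicates (s mod 4 == 0), (s mod 3 == 1), (s mod 2 == 1), (s>=4):
  (0,0,0,0) <- {2}
  (0,0,1,1) <- {5, 11}
  (0,1,1,0) <- {1}
  (1,0,0,0) <- {0}
  (1,1,0,1) <- {4}
Distinct abstract states = 5

5


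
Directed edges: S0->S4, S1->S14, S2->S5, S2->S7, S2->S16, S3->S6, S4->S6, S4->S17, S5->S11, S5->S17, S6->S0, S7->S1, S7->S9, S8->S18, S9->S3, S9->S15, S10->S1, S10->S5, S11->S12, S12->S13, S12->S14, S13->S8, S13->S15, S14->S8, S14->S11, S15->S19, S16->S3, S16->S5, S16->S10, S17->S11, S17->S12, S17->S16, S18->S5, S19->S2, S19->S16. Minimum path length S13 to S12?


BFS layer-by-layer from S13:
  dist 0: {S13}
  dist 1: {S8, S15}
  dist 2: {S18, S19}
  dist 3: {S2, S5, S16}
  dist 4: {S3, S7, S10, S11, S17}
  dist 5: {S1, S6, S9, S12}
  -> S12 reached at distance 5
Shortest path length = 5

5


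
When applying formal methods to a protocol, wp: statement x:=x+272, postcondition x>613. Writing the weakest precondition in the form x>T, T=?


Formula: wp(x:=E, P) = P[E/x] (substitute E for x in postcondition)
Step 1: Postcondition: x>613
Step 2: Substitute x+272 for x: x+272>613
Step 3: Solve for x: x > 613-272 = 341

341


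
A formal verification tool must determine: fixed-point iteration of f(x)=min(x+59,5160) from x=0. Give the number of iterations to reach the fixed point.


Step 1: x=0, cap=5160, increment=59
Step 2: x grows by 59 each step until capped at 5160; fixed point is x=5160
Step 3: iterations = ceil(5160/59) = 88

88


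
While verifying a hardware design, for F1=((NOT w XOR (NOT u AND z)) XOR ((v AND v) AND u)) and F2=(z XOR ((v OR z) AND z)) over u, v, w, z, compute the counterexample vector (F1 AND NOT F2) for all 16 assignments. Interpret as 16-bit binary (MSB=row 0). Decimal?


F1 = ((NOT w XOR (NOT u AND z)) XOR ((v AND v) AND u))
F2 = (z XOR ((v OR z) AND z))
Counterexample to F1=>F2 is where F1=1 and F2=0.
Evaluate each row (bits = u,v,w,z, MSB first):
  row 0 [0000]: F1=1 F2=0 -> F1&~F2 -> 1
  row 1 [0001]: F1=0 F2=0 -> F1&~F2 -> 0
  row 2 [0010]: F1=0 F2=0 -> F1&~F2 -> 0
  row 3 [0011]: F1=1 F2=0 -> F1&~F2 -> 1
  row 4 [0100]: F1=1 F2=0 -> F1&~F2 -> 1
  row 5 [0101]: F1=0 F2=0 -> F1&~F2 -> 0
  row 6 [0110]: F1=0 F2=0 -> F1&~F2 -> 0
  row 7 [0111]: F1=1 F2=0 -> F1&~F2 -> 1
  row 8 [1000]: F1=1 F2=0 -> F1&~F2 -> 1
  row 9 [1001]: F1=1 F2=0 -> F1&~F2 -> 1
  row 10 [1010]: F1=0 F2=0 -> F1&~F2 -> 0
  row 11 [1011]: F1=0 F2=0 -> F1&~F2 -> 0
  row 12 [1100]: F1=0 F2=0 -> F1&~F2 -> 0
  row 13 [1101]: F1=0 F2=0 -> F1&~F2 -> 0
  row 14 [1110]: F1=1 F2=0 -> F1&~F2 -> 1
  row 15 [1111]: F1=1 F2=0 -> F1&~F2 -> 1
Full result column, 4 rows per line (u,v fixed per line; w,z runs 00..11 left to right):
  rows 0-3 [u,v=00]: 1001  = hex 9
  rows 4-7 [u,v=01]: 1001  = hex 9
  rows 8-11 [u,v=10]: 1100  = hex C
  rows 12-15 [u,v=11]: 0011  = hex 3
Counterexample vector (row 0 .. row 15) = 1001100111000011
Output column grouped in 4s = 1001 1001 1100 0011 = 0x99C3
Convert to decimal digit by digit (value = value*16 + digit):
  9 -> 9
  9*16 + 9 = 153
  153*16 + 12 (C) = 2460
  2460*16 + 3 = 39363
Decimal = 39363

39363


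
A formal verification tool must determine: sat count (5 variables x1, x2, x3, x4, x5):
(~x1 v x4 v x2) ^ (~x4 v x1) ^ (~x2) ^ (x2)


CNF with 4 clauses over 5 vars (32 assignments).
An assignment satisfies CNF iff every clause has >=1 true literal.
Check each row (bits = x1,x2,x3,x4,x5; clause T/F shown):
  row 0 [00000]: clauses=TTTF -> 0
  row 1 [00001]: clauses=TTTF -> 0
  row 2 [00010]: clauses=TFTF -> 0
  row 3 [00011]: clauses=TFTF -> 0
  row 4 [00100]: clauses=TTTF -> 0
  row 5 [00101]: clauses=TTTF -> 0
  row 6 [00110]: clauses=TFTF -> 0
  row 7 [00111]: clauses=TFTF -> 0
  row 8 [01000]: clauses=TTFT -> 0
  row 9 [01001]: clauses=TTFT -> 0
  row 10 [01010]: clauses=TFFT -> 0
  row 11 [01011]: clauses=TFFT -> 0
  row 12 [01100]: clauses=TTFT -> 0
  row 13 [01101]: clauses=TTFT -> 0
  row 14 [01110]: clauses=TFFT -> 0
  row 15 [01111]: clauses=TFFT -> 0
  row 16 [10000]: clauses=FTTF -> 0
  row 17 [10001]: clauses=FTTF -> 0
  row 18 [10010]: clauses=TTTF -> 0
  row 19 [10011]: clauses=TTTF -> 0
  row 20 [10100]: clauses=FTTF -> 0
  row 21 [10101]: clauses=FTTF -> 0
  row 22 [10110]: clauses=TTTF -> 0
  row 23 [10111]: clauses=TTTF -> 0
  row 24 [11000]: clauses=TTFT -> 0
  row 25 [11001]: clauses=TTFT -> 0
  row 26 [11010]: clauses=TTFT -> 0
  row 27 [11011]: clauses=TTFT -> 0
  row 28 [11100]: clauses=TTFT -> 0
  row 29 [11101]: clauses=TTFT -> 0
  row 30 [11110]: clauses=TTFT -> 0
  row 31 [11111]: clauses=TTFT -> 0
Full result column, 8 rows per line (x1,x2 fixed per line; x3,x4,x5 runs 000..111 left to right):
  rows 0-7 [x1,x2=00]: 00000000  (ones: 0)
  rows 8-15 [x1,x2=01]: 00000000  (ones: 0)
  rows 16-23 [x1,x2=10]: 00000000  (ones: 0)
  rows 24-31 [x1,x2=11]: 00000000  (ones: 0)
Satisfying assignments = 0+0+0+0 = 0

0


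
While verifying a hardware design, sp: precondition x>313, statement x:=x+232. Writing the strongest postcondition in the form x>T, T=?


Formula: sp(P, x:=E) = exists old_x. (x = E[old_x/x]) AND P[old_x/x] (old_x is the value of x before the assignment; eliminate old_x by solving x = E[old_x/x] for old_x)
Step 1: Precondition P: x>313, i.e. old_x > 313
Step 2: Assignment gives x = old_x + 232, so old_x = x - 232
Step 3: Substitute into P: x - 232 > 313
Step 4: Simplify: x > 313+232 = 545

545


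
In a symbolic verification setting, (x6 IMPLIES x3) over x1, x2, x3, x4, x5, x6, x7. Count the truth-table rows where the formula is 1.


Formula: (x6 IMPLIES x3) over 7 vars (128 rows)
Evaluate each row (x1, x2, x3, x4, x5, x6, x7 as bits, MSB first):
  row 0 [0000000]: (0 IMPLIES 0) -> 1
  row 1 [0000001]: (0 IMPLIES 0) -> 1
  row 2 [0000010]: (1 IMPLIES 0) -> 0
  row 3 [0000011]: (1 IMPLIES 0) -> 0
  row 4 [0000100]: (0 IMPLIES 0) -> 1
  (every remaining row is evaluated the same way; all 128 results are listed next)
Full result column, 8 rows per line (x1,x2,x3,x4 fixed per line; x5,x6,x7 runs 000..111 left to right):
  rows 0-7 [x1,x2,x3,x4=0000]: 11001100  (ones: 4)
  rows 8-15 [x1,x2,x3,x4=0001]: 11001100  (ones: 4)
  rows 16-23 [x1,x2,x3,x4=0010]: 11111111  (ones: 8)
  rows 24-31 [x1,x2,x3,x4=0011]: 11111111  (ones: 8)
  rows 32-39 [x1,x2,x3,x4=0100]: 11001100  (ones: 4)
  rows 40-47 [x1,x2,x3,x4=0101]: 11001100  (ones: 4)
  rows 48-55 [x1,x2,x3,x4=0110]: 11111111  (ones: 8)
  rows 56-63 [x1,x2,x3,x4=0111]: 11111111  (ones: 8)
  rows 64-71 [x1,x2,x3,x4=1000]: 11001100  (ones: 4)
  rows 72-79 [x1,x2,x3,x4=1001]: 11001100  (ones: 4)
  rows 80-87 [x1,x2,x3,x4=1010]: 11111111  (ones: 8)
  rows 88-95 [x1,x2,x3,x4=1011]: 11111111  (ones: 8)
  rows 96-103 [x1,x2,x3,x4=1100]: 11001100  (ones: 4)
  rows 104-111 [x1,x2,x3,x4=1101]: 11001100  (ones: 4)
  rows 112-119 [x1,x2,x3,x4=1110]: 11111111  (ones: 8)
  rows 120-127 [x1,x2,x3,x4=1111]: 11111111  (ones: 8)
Count of 1-rows = 4+4+8+8+4+4+8+8+4+4+8+8+4+4+8+8 = 96

96


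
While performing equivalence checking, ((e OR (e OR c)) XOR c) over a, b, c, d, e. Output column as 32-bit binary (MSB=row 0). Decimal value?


Formula: ((e OR (e OR c)) XOR c) over a, b, c, d, e (32 rows)
Evaluate each row (bits = a,b,c,d,e, MSB first):
  row 0 [00000]: ((0 OR (0 OR 0)) XOR 0) -> 0
  row 1 [00001]: ((1 OR (1 OR 0)) XOR 0) -> 1
  row 2 [00010]: ((0 OR (0 OR 0)) XOR 0) -> 0
  row 3 [00011]: ((1 OR (1 OR 0)) XOR 0) -> 1
  row 4 [00100]: ((0 OR (0 OR 1)) XOR 1) -> 0
  row 5 [00101]: ((1 OR (1 OR 1)) XOR 1) -> 0
  row 6 [00110]: ((0 OR (0 OR 1)) XOR 1) -> 0
  row 7 [00111]: ((1 OR (1 OR 1)) XOR 1) -> 0
  row 8 [01000]: ((0 OR (0 OR 0)) XOR 0) -> 0
  row 9 [01001]: ((1 OR (1 OR 0)) XOR 0) -> 1
  row 10 [01010]: ((0 OR (0 OR 0)) XOR 0) -> 0
  row 11 [01011]: ((1 OR (1 OR 0)) XOR 0) -> 1
  row 12 [01100]: ((0 OR (0 OR 1)) XOR 1) -> 0
  row 13 [01101]: ((1 OR (1 OR 1)) XOR 1) -> 0
  row 14 [01110]: ((0 OR (0 OR 1)) XOR 1) -> 0
  row 15 [01111]: ((1 OR (1 OR 1)) XOR 1) -> 0
  row 16 [10000]: ((0 OR (0 OR 0)) XOR 0) -> 0
  row 17 [10001]: ((1 OR (1 OR 0)) XOR 0) -> 1
  row 18 [10010]: ((0 OR (0 OR 0)) XOR 0) -> 0
  row 19 [10011]: ((1 OR (1 OR 0)) XOR 0) -> 1
  row 20 [10100]: ((0 OR (0 OR 1)) XOR 1) -> 0
  row 21 [10101]: ((1 OR (1 OR 1)) XOR 1) -> 0
  row 22 [10110]: ((0 OR (0 OR 1)) XOR 1) -> 0
  row 23 [10111]: ((1 OR (1 OR 1)) XOR 1) -> 0
  row 24 [11000]: ((0 OR (0 OR 0)) XOR 0) -> 0
  row 25 [11001]: ((1 OR (1 OR 0)) XOR 0) -> 1
  row 26 [11010]: ((0 OR (0 OR 0)) XOR 0) -> 0
  row 27 [11011]: ((1 OR (1 OR 0)) XOR 0) -> 1
  row 28 [11100]: ((0 OR (0 OR 1)) XOR 1) -> 0
  row 29 [11101]: ((1 OR (1 OR 1)) XOR 1) -> 0
  row 30 [11110]: ((0 OR (0 OR 1)) XOR 1) -> 0
  row 31 [11111]: ((1 OR (1 OR 1)) XOR 1) -> 0
Full result column, 4 rows per line (a,b,c fixed per line; d,e runs 00..11 left to right):
  rows 0-3 [a,b,c=000]: 0101  = hex 5
  rows 4-7 [a,b,c=001]: 0000  = hex 0
  rows 8-11 [a,b,c=010]: 0101  = hex 5
  rows 12-15 [a,b,c=011]: 0000  = hex 0
  rows 16-19 [a,b,c=100]: 0101  = hex 5
  rows 20-23 [a,b,c=101]: 0000  = hex 0
  rows 24-27 [a,b,c=110]: 0101  = hex 5
  rows 28-31 [a,b,c=111]: 0000  = hex 0
Output column (row 0 .. row 31) = 01010000010100000101000001010000
Output column grouped in 4s = 0101 0000 0101 0000 0101 0000 0101 0000 = 0x50505050
Convert to decimal digit by digit (value = value*16 + digit):
  5 -> 5
  5*16 + 0 = 80
  80*16 + 5 = 1285
  1285*16 + 0 = 20560
  20560*16 + 5 = 328965
  328965*16 + 0 = 5263440
  5263440*16 + 5 = 84215045
  84215045*16 + 0 = 1347440720
Decimal = 1347440720

1347440720


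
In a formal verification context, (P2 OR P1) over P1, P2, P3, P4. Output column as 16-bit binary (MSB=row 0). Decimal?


Formula: (P2 OR P1) over P1, P2, P3, P4 (16 rows)
Evaluate each row (bits = P1,P2,P3,P4, MSB first):
  row 0 [0000]: (0 OR 0) -> 0
  row 1 [0001]: (0 OR 0) -> 0
  row 2 [0010]: (0 OR 0) -> 0
  row 3 [0011]: (0 OR 0) -> 0
  row 4 [0100]: (1 OR 0) -> 1
  row 5 [0101]: (1 OR 0) -> 1
  row 6 [0110]: (1 OR 0) -> 1
  row 7 [0111]: (1 OR 0) -> 1
  row 8 [1000]: (0 OR 1) -> 1
  row 9 [1001]: (0 OR 1) -> 1
  row 10 [1010]: (0 OR 1) -> 1
  row 11 [1011]: (0 OR 1) -> 1
  row 12 [1100]: (1 OR 1) -> 1
  row 13 [1101]: (1 OR 1) -> 1
  row 14 [1110]: (1 OR 1) -> 1
  row 15 [1111]: (1 OR 1) -> 1
Full result column, 4 rows per line (P1,P2 fixed per line; P3,P4 runs 00..11 left to right):
  rows 0-3 [P1,P2=00]: 0000  = hex 0
  rows 4-7 [P1,P2=01]: 1111  = hex F
  rows 8-11 [P1,P2=10]: 1111  = hex F
  rows 12-15 [P1,P2=11]: 1111  = hex F
Output column (row 0 .. row 15) = 0000111111111111
Output column grouped in 4s = 0000 1111 1111 1111 = 0x0FFF
Convert to decimal digit by digit (value = value*16 + digit):
  0 -> 0
  0*16 + 15 (F) = 15
  15*16 + 15 (F) = 255
  255*16 + 15 (F) = 4095
Decimal = 4095

4095


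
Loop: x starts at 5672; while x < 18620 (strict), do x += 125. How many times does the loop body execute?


Step 1: x goes from 5672 toward 18620 by 125; the body runs while x<18620, so iterations = ceil((bound-start)/step)
Step 2: Distance=12948
Step 3: ceil(12948/125)=104

104


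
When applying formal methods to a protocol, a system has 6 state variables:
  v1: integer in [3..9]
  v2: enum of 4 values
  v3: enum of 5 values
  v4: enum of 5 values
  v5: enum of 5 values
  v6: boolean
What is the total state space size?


State space = product of domain sizes of all variables.
Domain sizes:
  v1 (integer in [3..9]): 7
  v2 (enum of 4 values): 4
  v3 (enum of 5 values): 5
  v4 (enum of 5 values): 5
  v5 (enum of 5 values): 5
  v6 (boolean): 2
Product = 7 * 4 * 5 * 5 * 5 * 2 = 7000

7000


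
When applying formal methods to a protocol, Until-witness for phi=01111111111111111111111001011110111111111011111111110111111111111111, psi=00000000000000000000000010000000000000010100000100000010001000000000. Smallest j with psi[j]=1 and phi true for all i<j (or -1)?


(phi U psi) at 0: need smallest j with psi[j]=1 and phi[i]=1 for all i in [0,j).
Scan from step 0:
  step 0: phi=0 -> phi-prefix broken from here
  step 24: psi=1 but phi already failed -> not a witness
  step 39: psi=1 but phi already failed -> not a witness
  step 41: psi=1 but phi already failed -> not a witness
  step 47: psi=1 but phi already failed -> not a witness
  step 54: psi=1 but phi already failed -> not a witness
  step 58: psi=1 but phi already failed -> not a witness
  end of trace: no witness -> -1
Witness step = -1

-1


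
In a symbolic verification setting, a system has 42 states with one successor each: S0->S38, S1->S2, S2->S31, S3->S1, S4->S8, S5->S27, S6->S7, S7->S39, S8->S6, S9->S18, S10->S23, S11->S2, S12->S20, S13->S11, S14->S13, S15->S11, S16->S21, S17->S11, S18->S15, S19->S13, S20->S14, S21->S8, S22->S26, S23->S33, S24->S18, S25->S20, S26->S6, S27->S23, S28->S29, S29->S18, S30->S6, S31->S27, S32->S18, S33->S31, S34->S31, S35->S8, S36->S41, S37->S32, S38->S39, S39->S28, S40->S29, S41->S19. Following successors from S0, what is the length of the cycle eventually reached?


Trace from S0 until a state repeats:
  S0 -> S38 -> S39 -> S28 -> S29 -> S18 -> S15 -> S11 -> S2 -> S31 -> S27 -> S23 -> S33 -> S31
S31 first seen at step 9, revisited at step 13.
Cycle length = 13 - 9 = 4

4


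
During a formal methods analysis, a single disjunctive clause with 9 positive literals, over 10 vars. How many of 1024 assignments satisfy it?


Step 1: Total=2^10=1024
Step 2: Unsat when all 9 false: 2^1=2
Step 3: Sat=1024-2=1022

1022


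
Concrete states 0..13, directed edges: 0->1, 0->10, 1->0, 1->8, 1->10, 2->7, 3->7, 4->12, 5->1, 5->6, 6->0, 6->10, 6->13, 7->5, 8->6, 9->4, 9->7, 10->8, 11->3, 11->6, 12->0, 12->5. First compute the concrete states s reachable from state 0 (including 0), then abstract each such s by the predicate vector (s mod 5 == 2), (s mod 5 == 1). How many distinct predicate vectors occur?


BFS from 0:
Concrete reachable: {0, 1, 6, 8, 10, 13}
Abstract via predicates (s mod 5 == 2), (s mod 5 == 1):
  (0,0) <- {0, 8, 10, 13}
  (0,1) <- {1, 6}
Distinct abstract states = 2

2


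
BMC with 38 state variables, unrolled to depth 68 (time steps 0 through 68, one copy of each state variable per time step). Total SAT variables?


BMC unrolls to depth k, creating one copy of each state var for steps 0..k.
Step count = 68 + 1 = 69 (steps 0 through 68)
Vars per step = 38
Total = 38 * 69 = 2622

2622


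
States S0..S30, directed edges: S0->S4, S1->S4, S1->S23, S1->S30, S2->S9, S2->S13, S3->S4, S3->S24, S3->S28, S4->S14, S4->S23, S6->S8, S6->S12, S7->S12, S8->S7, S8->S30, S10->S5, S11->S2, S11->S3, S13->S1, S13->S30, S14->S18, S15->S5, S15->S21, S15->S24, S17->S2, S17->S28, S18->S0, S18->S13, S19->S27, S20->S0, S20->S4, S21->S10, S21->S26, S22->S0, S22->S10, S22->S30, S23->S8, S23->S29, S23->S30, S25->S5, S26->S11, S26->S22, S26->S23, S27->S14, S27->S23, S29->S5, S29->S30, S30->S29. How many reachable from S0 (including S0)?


BFS from S0:
  layer 0: {S0}
  layer 1: {S4}
  layer 2: {S14, S23}
  layer 3: {S8, S18, S29, S30}
  layer 4: {S5, S7, S13}
  layer 5: {S1, S12}
Reachable set: {S0, S1, S4, S5, S7, S8, S12, S13, S14, S18, S23, S29, S30}
Count = 13

13


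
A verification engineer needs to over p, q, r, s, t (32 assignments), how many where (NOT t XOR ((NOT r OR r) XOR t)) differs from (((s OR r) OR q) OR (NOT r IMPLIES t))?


F1 = (NOT t XOR ((NOT r OR r) XOR t))
F2 = (((s OR r) OR q) OR (NOT r IMPLIES t))
Evaluate both on each of 32 rows (bits = p,q,r,s,t):
  row 0 [00000]: F1=0 F2=0 -> 0
  row 1 [00001]: F1=0 F2=1 (differ) -> 1
  row 2 [00010]: F1=0 F2=1 (differ) -> 1
  row 3 [00011]: F1=0 F2=1 (differ) -> 1
  row 4 [00100]: F1=0 F2=1 (differ) -> 1
  row 5 [00101]: F1=0 F2=1 (differ) -> 1
  row 6 [00110]: F1=0 F2=1 (differ) -> 1
  row 7 [00111]: F1=0 F2=1 (differ) -> 1
  row 8 [01000]: F1=0 F2=1 (differ) -> 1
  row 9 [01001]: F1=0 F2=1 (differ) -> 1
  row 10 [01010]: F1=0 F2=1 (differ) -> 1
  row 11 [01011]: F1=0 F2=1 (differ) -> 1
  row 12 [01100]: F1=0 F2=1 (differ) -> 1
  row 13 [01101]: F1=0 F2=1 (differ) -> 1
  row 14 [01110]: F1=0 F2=1 (differ) -> 1
  row 15 [01111]: F1=0 F2=1 (differ) -> 1
  row 16 [10000]: F1=0 F2=0 -> 0
  row 17 [10001]: F1=0 F2=1 (differ) -> 1
  row 18 [10010]: F1=0 F2=1 (differ) -> 1
  row 19 [10011]: F1=0 F2=1 (differ) -> 1
  row 20 [10100]: F1=0 F2=1 (differ) -> 1
  row 21 [10101]: F1=0 F2=1 (differ) -> 1
  row 22 [10110]: F1=0 F2=1 (differ) -> 1
  row 23 [10111]: F1=0 F2=1 (differ) -> 1
  row 24 [11000]: F1=0 F2=1 (differ) -> 1
  row 25 [11001]: F1=0 F2=1 (differ) -> 1
  row 26 [11010]: F1=0 F2=1 (differ) -> 1
  row 27 [11011]: F1=0 F2=1 (differ) -> 1
  row 28 [11100]: F1=0 F2=1 (differ) -> 1
  row 29 [11101]: F1=0 F2=1 (differ) -> 1
  row 30 [11110]: F1=0 F2=1 (differ) -> 1
  row 31 [11111]: F1=0 F2=1 (differ) -> 1
Full result column, 8 rows per line (p,q fixed per line; r,s,t runs 000..111 left to right):
  rows 0-7 [p,q=00]: 01111111  (ones: 7)
  rows 8-15 [p,q=01]: 11111111  (ones: 8)
  rows 16-23 [p,q=10]: 01111111  (ones: 7)
  rows 24-31 [p,q=11]: 11111111  (ones: 8)
Disagreements = 7+8+7+8 = 30

30
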